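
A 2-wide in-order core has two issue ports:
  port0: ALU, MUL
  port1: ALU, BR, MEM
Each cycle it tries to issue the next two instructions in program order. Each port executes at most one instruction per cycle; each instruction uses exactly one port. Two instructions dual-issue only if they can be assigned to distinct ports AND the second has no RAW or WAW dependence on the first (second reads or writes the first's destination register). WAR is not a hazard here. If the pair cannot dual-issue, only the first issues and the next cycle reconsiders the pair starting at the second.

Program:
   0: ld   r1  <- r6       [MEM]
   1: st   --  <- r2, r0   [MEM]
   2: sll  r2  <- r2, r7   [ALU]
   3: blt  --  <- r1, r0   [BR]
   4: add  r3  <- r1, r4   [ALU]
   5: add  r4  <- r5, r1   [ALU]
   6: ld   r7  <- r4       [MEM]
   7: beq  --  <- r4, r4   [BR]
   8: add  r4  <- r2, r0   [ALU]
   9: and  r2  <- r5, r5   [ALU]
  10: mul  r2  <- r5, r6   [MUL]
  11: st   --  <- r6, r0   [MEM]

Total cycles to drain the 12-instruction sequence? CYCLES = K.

CYCLES = 8

0. ld @i0  | no-port MEM/MEM
1. st sll @i1,i2  | pair
2. blt add @i3,i4  | pair
3. add @i5  | RAW r4
4. ld @i6  | no-port MEM/BR
5. beq add @i7,i8  | pair
6. and @i9  | WAW r2
7. mul st @i10,i11  | pair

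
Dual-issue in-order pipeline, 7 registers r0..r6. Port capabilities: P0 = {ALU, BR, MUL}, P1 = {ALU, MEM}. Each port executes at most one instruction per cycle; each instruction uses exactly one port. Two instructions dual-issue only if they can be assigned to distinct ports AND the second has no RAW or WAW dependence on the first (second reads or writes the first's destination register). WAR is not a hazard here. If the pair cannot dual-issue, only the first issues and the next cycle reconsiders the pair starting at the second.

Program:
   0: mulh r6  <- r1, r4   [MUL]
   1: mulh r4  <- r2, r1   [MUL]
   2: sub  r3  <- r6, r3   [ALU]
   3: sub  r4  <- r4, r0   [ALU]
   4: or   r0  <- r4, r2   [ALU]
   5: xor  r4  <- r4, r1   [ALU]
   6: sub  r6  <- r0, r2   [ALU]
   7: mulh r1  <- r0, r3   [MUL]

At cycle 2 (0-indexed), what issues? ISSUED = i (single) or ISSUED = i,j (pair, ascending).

ISSUED = 3

#0 head=0: mulh i0 no-port MUL/MUL
#1 head=1: mulh/sub i1/i2 dual
#2 head=3: sub i3 RAW r4
#3 head=4: or/xor i4/i5 dual
#4 head=6: sub/mulh i6/i7 dual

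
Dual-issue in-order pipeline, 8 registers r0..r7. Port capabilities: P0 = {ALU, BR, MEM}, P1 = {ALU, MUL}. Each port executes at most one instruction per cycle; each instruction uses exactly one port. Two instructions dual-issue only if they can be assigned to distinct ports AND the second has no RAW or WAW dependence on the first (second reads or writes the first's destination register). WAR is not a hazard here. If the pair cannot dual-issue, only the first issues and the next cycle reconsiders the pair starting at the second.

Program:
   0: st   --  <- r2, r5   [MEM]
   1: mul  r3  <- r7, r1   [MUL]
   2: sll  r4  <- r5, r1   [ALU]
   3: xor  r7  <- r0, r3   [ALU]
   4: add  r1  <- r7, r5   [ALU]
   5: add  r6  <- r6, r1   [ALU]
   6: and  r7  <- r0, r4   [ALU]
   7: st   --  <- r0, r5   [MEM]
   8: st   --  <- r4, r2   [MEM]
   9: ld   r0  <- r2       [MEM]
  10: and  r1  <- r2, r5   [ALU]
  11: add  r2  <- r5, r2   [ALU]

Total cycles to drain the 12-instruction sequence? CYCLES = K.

  cy0 -> i0&i1 (st.MEM/mul.MUL) pair
  cy1 -> i2&i3 (sll.ALU/xor.ALU) pair
  cy2 -> i4 (add.ALU) RAW r1
  cy3 -> i5&i6 (add.ALU/and.ALU) pair
  cy4 -> i7 (st.MEM) no-port MEM/MEM
  cy5 -> i8 (st.MEM) no-port MEM/MEM
  cy6 -> i9&i10 (ld.MEM/and.ALU) pair
  cy7 -> i11 (add.ALU) tail

CYCLES = 8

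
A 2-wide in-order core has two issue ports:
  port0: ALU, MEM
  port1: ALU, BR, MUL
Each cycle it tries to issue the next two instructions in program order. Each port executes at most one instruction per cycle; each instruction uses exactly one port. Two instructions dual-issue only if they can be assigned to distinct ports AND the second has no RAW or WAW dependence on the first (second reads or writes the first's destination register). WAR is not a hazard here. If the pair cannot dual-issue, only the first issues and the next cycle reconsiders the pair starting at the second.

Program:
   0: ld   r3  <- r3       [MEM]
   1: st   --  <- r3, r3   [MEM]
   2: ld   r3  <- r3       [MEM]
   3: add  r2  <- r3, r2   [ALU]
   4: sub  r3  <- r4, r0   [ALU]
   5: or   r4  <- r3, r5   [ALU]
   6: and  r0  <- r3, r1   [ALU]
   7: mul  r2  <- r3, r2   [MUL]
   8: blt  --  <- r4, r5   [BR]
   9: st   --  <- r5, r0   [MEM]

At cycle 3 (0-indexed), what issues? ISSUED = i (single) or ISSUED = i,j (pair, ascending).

ISSUED = 3,4

  cy0 -> i0 (ld) no-port MEM/MEM
  cy1 -> i1 (st) no-port MEM/MEM
  cy2 -> i2 (ld) RAW r3
  cy3 -> i3,i4 (add+sub) pair
  cy4 -> i5,i6 (or+and) pair
  cy5 -> i7 (mul) no-port MUL/BR
  cy6 -> i8,i9 (blt+st) pair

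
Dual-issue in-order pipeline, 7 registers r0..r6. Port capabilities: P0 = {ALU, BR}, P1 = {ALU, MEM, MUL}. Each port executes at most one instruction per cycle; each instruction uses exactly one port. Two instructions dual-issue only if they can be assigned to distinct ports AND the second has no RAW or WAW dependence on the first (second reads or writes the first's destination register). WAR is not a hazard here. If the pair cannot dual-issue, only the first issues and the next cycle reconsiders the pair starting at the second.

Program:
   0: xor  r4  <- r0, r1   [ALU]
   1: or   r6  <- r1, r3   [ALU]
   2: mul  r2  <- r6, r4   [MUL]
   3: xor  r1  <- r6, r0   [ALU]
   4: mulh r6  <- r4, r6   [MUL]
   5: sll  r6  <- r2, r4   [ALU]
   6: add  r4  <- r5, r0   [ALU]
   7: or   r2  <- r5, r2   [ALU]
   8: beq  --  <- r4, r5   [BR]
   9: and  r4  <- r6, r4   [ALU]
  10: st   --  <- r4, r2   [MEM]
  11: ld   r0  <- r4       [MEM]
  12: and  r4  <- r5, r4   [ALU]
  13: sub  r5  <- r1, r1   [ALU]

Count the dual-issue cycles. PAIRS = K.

t=0 i0+i1:xor;or ; pair
t=1 i2+i3:mul;xor ; pair
t=2 i4:mulh ; WAW r6
t=3 i5+i6:sll;add ; pair
t=4 i7+i8:or;beq ; pair
t=5 i9:and ; RAW r4
t=6 i10:st ; no-port MEM/MEM
t=7 i11+i12:ld;and ; pair
t=8 i13:sub ; tail

PAIRS = 5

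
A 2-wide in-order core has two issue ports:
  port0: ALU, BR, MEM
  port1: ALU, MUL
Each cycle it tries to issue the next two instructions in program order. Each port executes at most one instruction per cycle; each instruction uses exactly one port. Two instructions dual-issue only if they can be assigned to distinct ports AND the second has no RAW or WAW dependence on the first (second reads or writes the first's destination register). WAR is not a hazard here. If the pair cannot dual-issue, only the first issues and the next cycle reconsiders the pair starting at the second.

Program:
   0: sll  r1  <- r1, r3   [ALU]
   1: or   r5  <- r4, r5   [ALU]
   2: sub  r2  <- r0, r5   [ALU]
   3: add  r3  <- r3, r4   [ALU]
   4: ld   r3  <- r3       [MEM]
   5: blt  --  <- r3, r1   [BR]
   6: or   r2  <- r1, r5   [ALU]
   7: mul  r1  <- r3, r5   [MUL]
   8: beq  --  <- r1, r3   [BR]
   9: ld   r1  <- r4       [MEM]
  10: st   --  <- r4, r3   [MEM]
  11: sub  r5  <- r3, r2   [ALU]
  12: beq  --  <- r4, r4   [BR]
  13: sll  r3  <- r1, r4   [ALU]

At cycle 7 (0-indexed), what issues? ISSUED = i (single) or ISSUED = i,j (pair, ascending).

ISSUED = 10,11

[0] i0&i1  sll.ALU/or.ALU  -- 2-wide
[1] i2&i3  sub.ALU/add.ALU  -- 2-wide
[2] i4  ld.MEM  -- no-port MEM/BR
[3] i5&i6  blt.BR/or.ALU  -- 2-wide
[4] i7  mul.MUL  -- RAW r1
[5] i8  beq.BR  -- no-port BR/MEM
[6] i9  ld.MEM  -- no-port MEM/MEM
[7] i10&i11  st.MEM/sub.ALU  -- 2-wide
[8] i12&i13  beq.BR/sll.ALU  -- 2-wide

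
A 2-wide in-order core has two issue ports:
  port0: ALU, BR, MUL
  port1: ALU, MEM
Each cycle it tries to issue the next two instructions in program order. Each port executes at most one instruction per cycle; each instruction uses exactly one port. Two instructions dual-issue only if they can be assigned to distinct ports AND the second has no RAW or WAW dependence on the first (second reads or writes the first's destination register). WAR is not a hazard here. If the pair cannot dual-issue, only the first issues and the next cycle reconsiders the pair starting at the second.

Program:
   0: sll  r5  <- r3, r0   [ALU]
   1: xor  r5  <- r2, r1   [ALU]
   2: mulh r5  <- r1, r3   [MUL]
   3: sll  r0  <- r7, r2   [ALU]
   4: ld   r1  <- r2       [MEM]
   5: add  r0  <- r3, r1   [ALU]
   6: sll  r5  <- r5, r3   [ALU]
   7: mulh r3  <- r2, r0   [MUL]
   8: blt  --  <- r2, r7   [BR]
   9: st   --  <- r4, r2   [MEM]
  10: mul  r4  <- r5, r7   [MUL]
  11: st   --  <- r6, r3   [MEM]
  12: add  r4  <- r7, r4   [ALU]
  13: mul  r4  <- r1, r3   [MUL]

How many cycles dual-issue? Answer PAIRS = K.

PAIRS = 4

t=0 i0:sll ; WAW r5
t=1 i1:xor ; WAW r5
t=2 i2+i3:mulh;sll ; dual
t=3 i4:ld ; RAW r1
t=4 i5+i6:add;sll ; dual
t=5 i7:mulh ; no-port MUL/BR
t=6 i8+i9:blt;st ; dual
t=7 i10+i11:mul;st ; dual
t=8 i12:add ; WAW r4
t=9 i13:mul ; tail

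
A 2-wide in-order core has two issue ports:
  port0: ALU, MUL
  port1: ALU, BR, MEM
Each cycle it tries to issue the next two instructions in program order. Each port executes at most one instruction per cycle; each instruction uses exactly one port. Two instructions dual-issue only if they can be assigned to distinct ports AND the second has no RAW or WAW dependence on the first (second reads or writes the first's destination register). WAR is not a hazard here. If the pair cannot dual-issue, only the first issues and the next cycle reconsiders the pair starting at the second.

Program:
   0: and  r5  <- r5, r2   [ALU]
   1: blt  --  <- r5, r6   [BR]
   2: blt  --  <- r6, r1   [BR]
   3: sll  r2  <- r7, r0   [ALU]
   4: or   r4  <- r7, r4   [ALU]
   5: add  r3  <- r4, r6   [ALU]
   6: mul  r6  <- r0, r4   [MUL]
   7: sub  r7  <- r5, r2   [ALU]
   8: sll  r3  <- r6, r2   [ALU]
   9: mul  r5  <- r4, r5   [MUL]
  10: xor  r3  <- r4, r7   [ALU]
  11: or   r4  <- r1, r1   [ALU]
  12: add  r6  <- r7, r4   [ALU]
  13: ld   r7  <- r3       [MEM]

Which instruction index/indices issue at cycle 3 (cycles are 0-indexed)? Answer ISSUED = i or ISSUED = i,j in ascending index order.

ISSUED = 4

t=0 i0:and.ALU ; RAW r5
t=1 i1:blt.BR ; no-port BR/BR
t=2 i2&i3:blt.BR sll.ALU ; pair
t=3 i4:or.ALU ; RAW r4
t=4 i5&i6:add.ALU mul.MUL ; pair
t=5 i7&i8:sub.ALU sll.ALU ; pair
t=6 i9&i10:mul.MUL xor.ALU ; pair
t=7 i11:or.ALU ; RAW r4
t=8 i12&i13:add.ALU ld.MEM ; pair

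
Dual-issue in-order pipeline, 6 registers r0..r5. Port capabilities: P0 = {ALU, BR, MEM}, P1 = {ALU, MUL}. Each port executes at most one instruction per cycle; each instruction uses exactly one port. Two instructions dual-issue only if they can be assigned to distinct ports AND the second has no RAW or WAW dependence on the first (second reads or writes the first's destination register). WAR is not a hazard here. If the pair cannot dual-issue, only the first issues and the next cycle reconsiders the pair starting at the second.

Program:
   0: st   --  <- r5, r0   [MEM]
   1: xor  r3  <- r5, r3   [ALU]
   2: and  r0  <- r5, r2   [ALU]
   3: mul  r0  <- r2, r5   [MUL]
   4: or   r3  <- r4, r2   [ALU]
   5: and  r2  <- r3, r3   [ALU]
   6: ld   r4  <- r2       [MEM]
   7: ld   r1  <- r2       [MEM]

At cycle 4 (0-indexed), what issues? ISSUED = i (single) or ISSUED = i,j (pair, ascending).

t=0 i0&i1:st xor ; 2-wide
t=1 i2:and ; WAW r0
t=2 i3&i4:mul or ; 2-wide
t=3 i5:and ; RAW r2
t=4 i6:ld ; no-port MEM/MEM
t=5 i7:ld ; tail

ISSUED = 6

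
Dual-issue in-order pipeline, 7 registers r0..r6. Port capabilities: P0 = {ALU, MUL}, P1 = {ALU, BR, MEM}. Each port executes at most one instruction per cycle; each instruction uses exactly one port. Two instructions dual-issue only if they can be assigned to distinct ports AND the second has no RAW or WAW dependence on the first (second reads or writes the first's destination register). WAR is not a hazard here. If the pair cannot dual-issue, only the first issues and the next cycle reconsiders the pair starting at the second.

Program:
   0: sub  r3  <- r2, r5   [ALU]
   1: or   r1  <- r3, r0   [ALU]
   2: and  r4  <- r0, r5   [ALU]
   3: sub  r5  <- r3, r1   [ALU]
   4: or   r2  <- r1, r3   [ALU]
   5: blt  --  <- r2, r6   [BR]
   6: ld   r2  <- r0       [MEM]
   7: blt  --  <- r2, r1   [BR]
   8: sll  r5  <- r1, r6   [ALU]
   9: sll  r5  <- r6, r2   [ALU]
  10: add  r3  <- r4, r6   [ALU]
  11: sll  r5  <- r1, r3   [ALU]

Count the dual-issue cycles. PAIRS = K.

  cy0 -> i0 (sub) RAW r3
  cy1 -> i1,i2 (or+and) pair
  cy2 -> i3,i4 (sub+or) pair
  cy3 -> i5 (blt) no-port BR/MEM
  cy4 -> i6 (ld) no-port MEM/BR
  cy5 -> i7,i8 (blt+sll) pair
  cy6 -> i9,i10 (sll+add) pair
  cy7 -> i11 (sll) tail

PAIRS = 4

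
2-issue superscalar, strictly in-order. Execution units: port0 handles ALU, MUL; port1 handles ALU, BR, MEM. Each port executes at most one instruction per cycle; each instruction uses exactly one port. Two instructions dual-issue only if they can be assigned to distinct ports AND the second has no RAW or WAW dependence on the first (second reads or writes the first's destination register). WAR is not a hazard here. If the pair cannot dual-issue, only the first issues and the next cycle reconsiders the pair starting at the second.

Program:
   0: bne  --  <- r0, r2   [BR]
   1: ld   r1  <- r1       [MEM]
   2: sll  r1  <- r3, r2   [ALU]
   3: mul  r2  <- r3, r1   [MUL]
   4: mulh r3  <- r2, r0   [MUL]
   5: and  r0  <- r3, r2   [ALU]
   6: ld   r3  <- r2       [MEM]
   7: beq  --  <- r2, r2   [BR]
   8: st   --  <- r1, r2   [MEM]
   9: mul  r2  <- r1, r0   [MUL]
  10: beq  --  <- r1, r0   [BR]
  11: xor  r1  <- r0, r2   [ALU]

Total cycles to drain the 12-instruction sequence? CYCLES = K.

CYCLES = 9

[0] i0  bne.BR  -- no-port BR/MEM
[1] i1  ld.MEM  -- WAW r1
[2] i2  sll.ALU  -- RAW r1
[3] i3  mul.MUL  -- no-port MUL/MUL
[4] i4  mulh.MUL  -- RAW r3
[5] i5+i6  and.ALU/ld.MEM  -- dual
[6] i7  beq.BR  -- no-port BR/MEM
[7] i8+i9  st.MEM/mul.MUL  -- dual
[8] i10+i11  beq.BR/xor.ALU  -- dual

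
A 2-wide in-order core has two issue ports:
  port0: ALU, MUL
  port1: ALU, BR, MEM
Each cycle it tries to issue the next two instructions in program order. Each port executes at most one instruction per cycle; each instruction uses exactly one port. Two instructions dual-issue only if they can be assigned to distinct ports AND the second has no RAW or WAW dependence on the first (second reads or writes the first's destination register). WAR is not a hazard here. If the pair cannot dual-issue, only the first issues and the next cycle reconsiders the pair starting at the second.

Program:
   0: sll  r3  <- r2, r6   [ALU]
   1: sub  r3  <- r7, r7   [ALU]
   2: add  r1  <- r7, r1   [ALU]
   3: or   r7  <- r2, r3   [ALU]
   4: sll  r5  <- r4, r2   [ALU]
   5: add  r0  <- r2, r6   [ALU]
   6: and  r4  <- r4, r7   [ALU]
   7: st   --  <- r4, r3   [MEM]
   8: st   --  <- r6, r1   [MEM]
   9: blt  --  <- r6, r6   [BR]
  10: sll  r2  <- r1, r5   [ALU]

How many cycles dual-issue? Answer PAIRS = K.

PAIRS = 4

0. sll @i0  | WAW r3
1. sub+add @i1&i2  | 2-wide
2. or+sll @i3&i4  | 2-wide
3. add+and @i5&i6  | 2-wide
4. st @i7  | no-port MEM/MEM
5. st @i8  | no-port MEM/BR
6. blt+sll @i9&i10  | 2-wide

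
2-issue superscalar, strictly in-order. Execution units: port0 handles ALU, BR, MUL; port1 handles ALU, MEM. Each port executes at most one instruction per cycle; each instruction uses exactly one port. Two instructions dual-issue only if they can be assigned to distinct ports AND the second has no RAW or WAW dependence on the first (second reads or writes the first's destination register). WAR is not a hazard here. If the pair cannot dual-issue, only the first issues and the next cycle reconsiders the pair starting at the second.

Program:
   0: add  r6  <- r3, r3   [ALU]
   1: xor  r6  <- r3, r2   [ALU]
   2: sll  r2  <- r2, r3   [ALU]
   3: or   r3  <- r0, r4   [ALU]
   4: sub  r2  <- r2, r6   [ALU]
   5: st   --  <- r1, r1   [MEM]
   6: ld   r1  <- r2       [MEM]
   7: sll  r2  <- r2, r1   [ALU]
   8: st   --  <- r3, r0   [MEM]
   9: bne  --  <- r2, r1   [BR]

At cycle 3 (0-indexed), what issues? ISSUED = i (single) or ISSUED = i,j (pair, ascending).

0. add.ALU @i0  | WAW r6
1. xor.ALU/sll.ALU @i1,i2  | pair
2. or.ALU/sub.ALU @i3,i4  | pair
3. st.MEM @i5  | no-port MEM/MEM
4. ld.MEM @i6  | RAW r1
5. sll.ALU/st.MEM @i7,i8  | pair
6. bne.BR @i9  | tail

ISSUED = 5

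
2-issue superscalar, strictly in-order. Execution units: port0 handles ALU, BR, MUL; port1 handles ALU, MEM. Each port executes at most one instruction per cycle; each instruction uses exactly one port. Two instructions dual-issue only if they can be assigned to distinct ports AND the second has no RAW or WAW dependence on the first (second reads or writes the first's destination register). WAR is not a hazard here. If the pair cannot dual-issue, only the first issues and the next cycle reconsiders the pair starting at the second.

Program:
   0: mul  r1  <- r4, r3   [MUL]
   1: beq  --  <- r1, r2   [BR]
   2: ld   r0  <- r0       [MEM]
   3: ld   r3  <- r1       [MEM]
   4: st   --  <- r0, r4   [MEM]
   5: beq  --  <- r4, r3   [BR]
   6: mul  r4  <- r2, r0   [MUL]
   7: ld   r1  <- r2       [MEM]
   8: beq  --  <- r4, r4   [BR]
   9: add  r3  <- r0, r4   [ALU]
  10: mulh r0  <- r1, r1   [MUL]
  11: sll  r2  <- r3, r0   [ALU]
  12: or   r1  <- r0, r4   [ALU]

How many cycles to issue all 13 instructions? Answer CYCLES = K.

c0: i0 mul.MUL  no-port MUL/BR
c1: i1+i2 beq.BR;ld.MEM  pair
c2: i3 ld.MEM  no-port MEM/MEM
c3: i4+i5 st.MEM;beq.BR  pair
c4: i6+i7 mul.MUL;ld.MEM  pair
c5: i8+i9 beq.BR;add.ALU  pair
c6: i10 mulh.MUL  RAW r0
c7: i11+i12 sll.ALU;or.ALU  pair

CYCLES = 8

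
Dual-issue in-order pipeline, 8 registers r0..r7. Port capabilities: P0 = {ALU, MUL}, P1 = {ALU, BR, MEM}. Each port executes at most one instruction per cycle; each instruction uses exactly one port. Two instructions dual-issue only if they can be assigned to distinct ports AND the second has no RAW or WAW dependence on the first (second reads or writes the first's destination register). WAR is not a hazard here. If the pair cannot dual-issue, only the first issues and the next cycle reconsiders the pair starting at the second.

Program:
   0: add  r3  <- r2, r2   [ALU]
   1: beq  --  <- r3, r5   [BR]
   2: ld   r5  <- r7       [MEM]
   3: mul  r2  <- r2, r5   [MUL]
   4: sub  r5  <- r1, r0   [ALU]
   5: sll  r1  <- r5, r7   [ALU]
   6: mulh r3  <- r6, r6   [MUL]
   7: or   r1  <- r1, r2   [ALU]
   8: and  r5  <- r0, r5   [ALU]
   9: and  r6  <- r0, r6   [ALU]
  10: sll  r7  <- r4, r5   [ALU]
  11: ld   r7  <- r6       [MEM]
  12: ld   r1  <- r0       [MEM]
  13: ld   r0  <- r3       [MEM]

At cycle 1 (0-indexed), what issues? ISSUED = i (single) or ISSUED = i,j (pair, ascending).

ISSUED = 1

[0] i0  add  -- RAW r3
[1] i1  beq  -- no-port BR/MEM
[2] i2  ld  -- RAW r5
[3] i3/i4  mul sub  -- dual
[4] i5/i6  sll mulh  -- dual
[5] i7/i8  or and  -- dual
[6] i9/i10  and sll  -- dual
[7] i11  ld  -- no-port MEM/MEM
[8] i12  ld  -- no-port MEM/MEM
[9] i13  ld  -- tail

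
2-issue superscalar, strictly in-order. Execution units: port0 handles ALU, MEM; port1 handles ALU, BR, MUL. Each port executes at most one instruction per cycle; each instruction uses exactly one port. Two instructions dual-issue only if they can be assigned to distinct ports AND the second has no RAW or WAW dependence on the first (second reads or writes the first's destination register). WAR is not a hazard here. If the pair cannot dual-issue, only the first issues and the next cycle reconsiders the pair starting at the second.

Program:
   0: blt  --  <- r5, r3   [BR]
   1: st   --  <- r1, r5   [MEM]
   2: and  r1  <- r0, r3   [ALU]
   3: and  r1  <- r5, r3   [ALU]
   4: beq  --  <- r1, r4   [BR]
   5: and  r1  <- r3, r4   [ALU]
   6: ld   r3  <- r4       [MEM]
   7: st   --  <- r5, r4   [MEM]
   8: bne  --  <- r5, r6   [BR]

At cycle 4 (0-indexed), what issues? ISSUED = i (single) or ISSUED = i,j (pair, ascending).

ISSUED = 6

t=0 i0+i1:blt;st ; pair
t=1 i2:and ; WAW r1
t=2 i3:and ; RAW r1
t=3 i4+i5:beq;and ; pair
t=4 i6:ld ; no-port MEM/MEM
t=5 i7+i8:st;bne ; pair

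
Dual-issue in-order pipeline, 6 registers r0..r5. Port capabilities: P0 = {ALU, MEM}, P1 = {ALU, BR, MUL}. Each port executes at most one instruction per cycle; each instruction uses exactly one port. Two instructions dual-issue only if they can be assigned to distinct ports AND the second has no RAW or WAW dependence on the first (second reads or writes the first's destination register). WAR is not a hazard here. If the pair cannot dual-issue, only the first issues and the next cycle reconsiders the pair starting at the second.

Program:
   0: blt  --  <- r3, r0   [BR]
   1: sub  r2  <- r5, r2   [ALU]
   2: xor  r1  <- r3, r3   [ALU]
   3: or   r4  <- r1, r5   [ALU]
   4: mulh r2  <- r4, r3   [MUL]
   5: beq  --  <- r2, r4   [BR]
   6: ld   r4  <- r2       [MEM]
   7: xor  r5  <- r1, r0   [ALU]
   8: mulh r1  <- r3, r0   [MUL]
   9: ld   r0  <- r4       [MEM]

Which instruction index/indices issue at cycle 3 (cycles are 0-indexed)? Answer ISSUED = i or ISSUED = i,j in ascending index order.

ISSUED = 4

[0] i0&i1  blt.BR/sub.ALU  -- 2-wide
[1] i2  xor.ALU  -- RAW r1
[2] i3  or.ALU  -- RAW r4
[3] i4  mulh.MUL  -- no-port MUL/BR
[4] i5&i6  beq.BR/ld.MEM  -- 2-wide
[5] i7&i8  xor.ALU/mulh.MUL  -- 2-wide
[6] i9  ld.MEM  -- tail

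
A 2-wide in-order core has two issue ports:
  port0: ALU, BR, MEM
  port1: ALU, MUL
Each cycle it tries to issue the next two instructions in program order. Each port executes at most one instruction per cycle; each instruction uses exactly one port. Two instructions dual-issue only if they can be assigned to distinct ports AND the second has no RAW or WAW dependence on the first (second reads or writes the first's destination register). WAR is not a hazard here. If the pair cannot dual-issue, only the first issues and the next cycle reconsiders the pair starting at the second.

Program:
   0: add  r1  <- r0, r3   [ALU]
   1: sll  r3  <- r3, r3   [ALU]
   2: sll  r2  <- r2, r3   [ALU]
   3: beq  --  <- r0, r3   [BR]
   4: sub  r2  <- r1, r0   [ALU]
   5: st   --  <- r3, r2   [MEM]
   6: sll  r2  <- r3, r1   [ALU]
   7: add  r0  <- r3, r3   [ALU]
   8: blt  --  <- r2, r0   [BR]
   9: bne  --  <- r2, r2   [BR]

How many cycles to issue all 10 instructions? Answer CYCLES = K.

c0: i0&i1 add.ALU/sll.ALU  pair
c1: i2&i3 sll.ALU/beq.BR  pair
c2: i4 sub.ALU  RAW r2
c3: i5&i6 st.MEM/sll.ALU  pair
c4: i7 add.ALU  RAW r0
c5: i8 blt.BR  no-port BR/BR
c6: i9 bne.BR  tail

CYCLES = 7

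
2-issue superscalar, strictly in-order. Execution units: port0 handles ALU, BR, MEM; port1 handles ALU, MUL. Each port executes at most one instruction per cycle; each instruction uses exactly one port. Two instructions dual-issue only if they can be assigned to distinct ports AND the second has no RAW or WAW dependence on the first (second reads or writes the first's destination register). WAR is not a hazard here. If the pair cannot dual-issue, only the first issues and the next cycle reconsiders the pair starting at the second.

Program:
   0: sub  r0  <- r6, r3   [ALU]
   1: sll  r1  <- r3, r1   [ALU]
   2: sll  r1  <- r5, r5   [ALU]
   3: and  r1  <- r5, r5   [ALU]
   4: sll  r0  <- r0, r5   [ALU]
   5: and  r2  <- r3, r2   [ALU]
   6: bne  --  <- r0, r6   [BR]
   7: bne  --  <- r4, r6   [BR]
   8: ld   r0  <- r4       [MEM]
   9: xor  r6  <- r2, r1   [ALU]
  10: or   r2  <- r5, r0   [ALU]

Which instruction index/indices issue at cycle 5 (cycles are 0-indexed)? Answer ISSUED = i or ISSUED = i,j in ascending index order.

ISSUED = 8,9

  cy0 -> i0+i1 (sub.ALU/sll.ALU) 2-wide
  cy1 -> i2 (sll.ALU) WAW r1
  cy2 -> i3+i4 (and.ALU/sll.ALU) 2-wide
  cy3 -> i5+i6 (and.ALU/bne.BR) 2-wide
  cy4 -> i7 (bne.BR) no-port BR/MEM
  cy5 -> i8+i9 (ld.MEM/xor.ALU) 2-wide
  cy6 -> i10 (or.ALU) tail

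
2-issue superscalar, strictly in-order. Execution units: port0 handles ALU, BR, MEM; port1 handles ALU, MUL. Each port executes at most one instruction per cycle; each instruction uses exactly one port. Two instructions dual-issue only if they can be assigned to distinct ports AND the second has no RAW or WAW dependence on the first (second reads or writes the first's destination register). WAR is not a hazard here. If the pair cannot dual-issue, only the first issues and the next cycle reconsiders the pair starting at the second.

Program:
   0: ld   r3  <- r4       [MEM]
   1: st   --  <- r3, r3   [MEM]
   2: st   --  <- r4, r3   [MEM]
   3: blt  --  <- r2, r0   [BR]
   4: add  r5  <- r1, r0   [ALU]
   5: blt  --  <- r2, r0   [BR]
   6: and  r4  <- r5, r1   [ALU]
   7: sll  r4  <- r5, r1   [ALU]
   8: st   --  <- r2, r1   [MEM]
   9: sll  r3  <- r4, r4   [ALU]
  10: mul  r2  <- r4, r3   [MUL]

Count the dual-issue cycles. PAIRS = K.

  cy0 -> i0 (ld) no-port MEM/MEM
  cy1 -> i1 (st) no-port MEM/MEM
  cy2 -> i2 (st) no-port MEM/BR
  cy3 -> i3&i4 (blt add) 2-wide
  cy4 -> i5&i6 (blt and) 2-wide
  cy5 -> i7&i8 (sll st) 2-wide
  cy6 -> i9 (sll) RAW r3
  cy7 -> i10 (mul) tail

PAIRS = 3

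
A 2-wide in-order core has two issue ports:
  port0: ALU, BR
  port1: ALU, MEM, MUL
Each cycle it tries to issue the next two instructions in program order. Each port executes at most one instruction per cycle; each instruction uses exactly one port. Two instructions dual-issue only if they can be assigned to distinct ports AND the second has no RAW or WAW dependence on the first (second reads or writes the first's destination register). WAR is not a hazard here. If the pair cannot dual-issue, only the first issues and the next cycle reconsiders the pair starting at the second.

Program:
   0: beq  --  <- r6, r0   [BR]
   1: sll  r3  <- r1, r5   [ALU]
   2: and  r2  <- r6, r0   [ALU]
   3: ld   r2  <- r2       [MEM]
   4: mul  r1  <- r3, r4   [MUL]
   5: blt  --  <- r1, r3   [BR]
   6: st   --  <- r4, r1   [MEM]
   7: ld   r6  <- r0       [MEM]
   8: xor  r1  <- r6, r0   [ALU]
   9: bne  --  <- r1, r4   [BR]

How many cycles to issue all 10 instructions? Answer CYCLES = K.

CYCLES = 8

#0 head=0: beq;sll i0+i1 dual
#1 head=2: and i2 RAW+WAW r2
#2 head=3: ld i3 no-port MEM/MUL
#3 head=4: mul i4 RAW r1
#4 head=5: blt;st i5+i6 dual
#5 head=7: ld i7 RAW r6
#6 head=8: xor i8 RAW r1
#7 head=9: bne i9 tail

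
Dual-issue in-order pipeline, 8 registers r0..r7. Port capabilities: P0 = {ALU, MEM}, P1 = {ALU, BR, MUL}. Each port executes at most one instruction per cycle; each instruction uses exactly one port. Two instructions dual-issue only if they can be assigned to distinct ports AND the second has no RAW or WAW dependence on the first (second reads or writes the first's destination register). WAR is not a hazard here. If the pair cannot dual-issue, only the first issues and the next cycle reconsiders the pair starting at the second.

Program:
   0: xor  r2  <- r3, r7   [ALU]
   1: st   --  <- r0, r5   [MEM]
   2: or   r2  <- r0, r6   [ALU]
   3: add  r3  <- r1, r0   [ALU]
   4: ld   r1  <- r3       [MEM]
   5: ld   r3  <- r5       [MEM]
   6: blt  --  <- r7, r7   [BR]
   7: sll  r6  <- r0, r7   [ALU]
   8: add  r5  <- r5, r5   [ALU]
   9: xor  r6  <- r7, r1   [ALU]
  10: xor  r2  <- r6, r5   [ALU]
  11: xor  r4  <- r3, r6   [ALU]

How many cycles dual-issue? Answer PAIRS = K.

PAIRS = 5

c0: i0&i1 xor.ALU;st.MEM  pair
c1: i2&i3 or.ALU;add.ALU  pair
c2: i4 ld.MEM  no-port MEM/MEM
c3: i5&i6 ld.MEM;blt.BR  pair
c4: i7&i8 sll.ALU;add.ALU  pair
c5: i9 xor.ALU  RAW r6
c6: i10&i11 xor.ALU;xor.ALU  pair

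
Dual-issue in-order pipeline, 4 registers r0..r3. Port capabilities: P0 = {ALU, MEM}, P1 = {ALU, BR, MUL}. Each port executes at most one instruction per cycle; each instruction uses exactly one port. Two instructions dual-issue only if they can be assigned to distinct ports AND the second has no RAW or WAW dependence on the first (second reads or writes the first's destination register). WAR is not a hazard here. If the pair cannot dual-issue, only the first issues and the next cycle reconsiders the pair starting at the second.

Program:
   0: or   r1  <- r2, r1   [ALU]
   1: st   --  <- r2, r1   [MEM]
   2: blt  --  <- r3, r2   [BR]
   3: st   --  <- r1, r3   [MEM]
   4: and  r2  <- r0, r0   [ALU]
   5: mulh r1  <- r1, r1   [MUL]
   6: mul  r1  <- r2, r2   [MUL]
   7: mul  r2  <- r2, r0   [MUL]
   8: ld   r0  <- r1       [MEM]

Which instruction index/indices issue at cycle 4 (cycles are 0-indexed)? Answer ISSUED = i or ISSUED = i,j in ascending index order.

[0] i0  or.ALU  -- RAW r1
[1] i1&i2  st.MEM blt.BR  -- 2-wide
[2] i3&i4  st.MEM and.ALU  -- 2-wide
[3] i5  mulh.MUL  -- no-port MUL/MUL
[4] i6  mul.MUL  -- no-port MUL/MUL
[5] i7&i8  mul.MUL ld.MEM  -- 2-wide

ISSUED = 6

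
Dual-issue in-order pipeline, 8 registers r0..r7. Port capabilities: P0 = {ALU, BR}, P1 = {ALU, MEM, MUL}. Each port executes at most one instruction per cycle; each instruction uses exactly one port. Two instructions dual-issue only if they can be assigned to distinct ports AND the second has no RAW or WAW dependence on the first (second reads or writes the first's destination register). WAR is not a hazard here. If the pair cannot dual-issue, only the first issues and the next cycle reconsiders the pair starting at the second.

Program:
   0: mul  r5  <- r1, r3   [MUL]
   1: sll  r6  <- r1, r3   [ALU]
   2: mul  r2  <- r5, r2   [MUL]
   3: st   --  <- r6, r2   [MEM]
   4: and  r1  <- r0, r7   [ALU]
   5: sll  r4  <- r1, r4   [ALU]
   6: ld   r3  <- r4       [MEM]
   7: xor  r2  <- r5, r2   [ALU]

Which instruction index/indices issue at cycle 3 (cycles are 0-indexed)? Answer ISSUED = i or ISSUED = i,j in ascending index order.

#0 head=0: mul;sll i0/i1 2-wide
#1 head=2: mul i2 no-port MUL/MEM
#2 head=3: st;and i3/i4 2-wide
#3 head=5: sll i5 RAW r4
#4 head=6: ld;xor i6/i7 2-wide

ISSUED = 5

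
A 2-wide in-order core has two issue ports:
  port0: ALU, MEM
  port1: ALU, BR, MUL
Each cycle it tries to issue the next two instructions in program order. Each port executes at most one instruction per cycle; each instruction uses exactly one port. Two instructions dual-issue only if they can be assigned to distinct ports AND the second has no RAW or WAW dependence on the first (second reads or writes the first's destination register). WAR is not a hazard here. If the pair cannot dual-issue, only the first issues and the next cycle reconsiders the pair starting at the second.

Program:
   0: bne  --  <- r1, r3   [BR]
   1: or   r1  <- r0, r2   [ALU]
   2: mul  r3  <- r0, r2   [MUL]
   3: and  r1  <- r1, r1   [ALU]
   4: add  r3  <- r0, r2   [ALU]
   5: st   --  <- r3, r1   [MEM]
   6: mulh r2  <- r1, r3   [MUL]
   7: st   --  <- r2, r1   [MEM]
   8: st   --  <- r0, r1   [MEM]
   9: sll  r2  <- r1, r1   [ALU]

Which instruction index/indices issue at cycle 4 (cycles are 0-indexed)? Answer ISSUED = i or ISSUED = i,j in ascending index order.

ISSUED = 7

t=0 i0,i1:bne+or ; dual
t=1 i2,i3:mul+and ; dual
t=2 i4:add ; RAW r3
t=3 i5,i6:st+mulh ; dual
t=4 i7:st ; no-port MEM/MEM
t=5 i8,i9:st+sll ; dual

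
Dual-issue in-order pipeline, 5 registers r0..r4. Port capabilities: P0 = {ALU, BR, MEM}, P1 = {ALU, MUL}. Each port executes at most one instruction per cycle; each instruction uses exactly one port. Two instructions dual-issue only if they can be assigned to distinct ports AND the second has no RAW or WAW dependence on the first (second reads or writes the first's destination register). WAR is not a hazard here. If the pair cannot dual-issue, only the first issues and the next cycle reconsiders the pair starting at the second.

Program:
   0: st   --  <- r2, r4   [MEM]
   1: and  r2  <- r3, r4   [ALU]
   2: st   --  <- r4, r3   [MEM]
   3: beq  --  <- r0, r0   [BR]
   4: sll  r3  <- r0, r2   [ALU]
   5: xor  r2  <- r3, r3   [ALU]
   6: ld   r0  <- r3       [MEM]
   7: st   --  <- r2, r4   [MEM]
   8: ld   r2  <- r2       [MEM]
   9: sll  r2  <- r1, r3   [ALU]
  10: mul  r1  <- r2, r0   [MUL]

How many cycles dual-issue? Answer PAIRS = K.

PAIRS = 3

t=0 i0/i1:st+and ; dual
t=1 i2:st ; no-port MEM/BR
t=2 i3/i4:beq+sll ; dual
t=3 i5/i6:xor+ld ; dual
t=4 i7:st ; no-port MEM/MEM
t=5 i8:ld ; WAW r2
t=6 i9:sll ; RAW r2
t=7 i10:mul ; tail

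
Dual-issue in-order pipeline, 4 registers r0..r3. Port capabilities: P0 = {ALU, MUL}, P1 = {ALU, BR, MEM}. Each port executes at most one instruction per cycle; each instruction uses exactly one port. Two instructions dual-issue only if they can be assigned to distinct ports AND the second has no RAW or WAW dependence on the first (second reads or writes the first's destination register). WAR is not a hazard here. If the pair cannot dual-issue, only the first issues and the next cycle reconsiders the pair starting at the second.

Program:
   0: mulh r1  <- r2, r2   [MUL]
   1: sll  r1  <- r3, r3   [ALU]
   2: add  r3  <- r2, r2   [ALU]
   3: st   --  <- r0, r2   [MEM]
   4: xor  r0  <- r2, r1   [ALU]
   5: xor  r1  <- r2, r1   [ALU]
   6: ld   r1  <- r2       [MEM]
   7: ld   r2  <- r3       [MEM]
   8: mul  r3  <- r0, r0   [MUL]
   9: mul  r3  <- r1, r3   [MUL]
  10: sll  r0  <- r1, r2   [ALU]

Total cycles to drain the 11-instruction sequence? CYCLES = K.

#0 head=0: mulh i0 WAW r1
#1 head=1: sll add i1,i2 2-wide
#2 head=3: st xor i3,i4 2-wide
#3 head=5: xor i5 WAW r1
#4 head=6: ld i6 no-port MEM/MEM
#5 head=7: ld mul i7,i8 2-wide
#6 head=9: mul sll i9,i10 2-wide

CYCLES = 7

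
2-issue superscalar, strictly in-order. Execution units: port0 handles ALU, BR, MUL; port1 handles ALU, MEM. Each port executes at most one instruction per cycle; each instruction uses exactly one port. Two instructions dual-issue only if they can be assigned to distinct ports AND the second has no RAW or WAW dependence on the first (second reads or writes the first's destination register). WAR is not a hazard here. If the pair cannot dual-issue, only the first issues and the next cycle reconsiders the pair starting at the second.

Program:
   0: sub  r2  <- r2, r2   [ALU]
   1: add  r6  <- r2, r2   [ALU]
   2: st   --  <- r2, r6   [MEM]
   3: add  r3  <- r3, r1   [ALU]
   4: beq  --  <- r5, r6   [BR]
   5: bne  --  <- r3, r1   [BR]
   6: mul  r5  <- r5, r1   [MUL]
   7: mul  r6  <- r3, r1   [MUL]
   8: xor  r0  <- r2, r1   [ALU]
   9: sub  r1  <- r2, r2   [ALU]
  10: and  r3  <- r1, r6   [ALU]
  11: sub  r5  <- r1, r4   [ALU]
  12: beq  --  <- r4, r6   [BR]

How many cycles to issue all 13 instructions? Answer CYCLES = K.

c0: i0 sub  RAW r2
c1: i1 add  RAW r6
c2: i2,i3 st;add  dual
c3: i4 beq  no-port BR/BR
c4: i5 bne  no-port BR/MUL
c5: i6 mul  no-port MUL/MUL
c6: i7,i8 mul;xor  dual
c7: i9 sub  RAW r1
c8: i10,i11 and;sub  dual
c9: i12 beq  tail

CYCLES = 10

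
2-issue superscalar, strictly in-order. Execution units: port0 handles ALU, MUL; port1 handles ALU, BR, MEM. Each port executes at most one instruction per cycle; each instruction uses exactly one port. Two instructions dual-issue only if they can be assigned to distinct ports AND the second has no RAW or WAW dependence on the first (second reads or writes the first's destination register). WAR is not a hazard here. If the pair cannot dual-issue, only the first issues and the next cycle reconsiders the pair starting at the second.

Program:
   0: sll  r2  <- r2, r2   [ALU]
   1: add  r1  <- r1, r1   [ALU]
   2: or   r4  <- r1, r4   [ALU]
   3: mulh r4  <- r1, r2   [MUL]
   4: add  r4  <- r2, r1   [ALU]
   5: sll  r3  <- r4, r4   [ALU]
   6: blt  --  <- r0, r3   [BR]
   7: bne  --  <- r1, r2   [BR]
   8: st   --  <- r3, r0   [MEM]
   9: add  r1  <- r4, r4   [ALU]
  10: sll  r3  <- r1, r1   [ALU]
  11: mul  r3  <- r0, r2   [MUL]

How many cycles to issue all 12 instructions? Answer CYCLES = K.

CYCLES = 10

t=0 i0+i1:sll.ALU/add.ALU ; dual
t=1 i2:or.ALU ; WAW r4
t=2 i3:mulh.MUL ; WAW r4
t=3 i4:add.ALU ; RAW r4
t=4 i5:sll.ALU ; RAW r3
t=5 i6:blt.BR ; no-port BR/BR
t=6 i7:bne.BR ; no-port BR/MEM
t=7 i8+i9:st.MEM/add.ALU ; dual
t=8 i10:sll.ALU ; WAW r3
t=9 i11:mul.MUL ; tail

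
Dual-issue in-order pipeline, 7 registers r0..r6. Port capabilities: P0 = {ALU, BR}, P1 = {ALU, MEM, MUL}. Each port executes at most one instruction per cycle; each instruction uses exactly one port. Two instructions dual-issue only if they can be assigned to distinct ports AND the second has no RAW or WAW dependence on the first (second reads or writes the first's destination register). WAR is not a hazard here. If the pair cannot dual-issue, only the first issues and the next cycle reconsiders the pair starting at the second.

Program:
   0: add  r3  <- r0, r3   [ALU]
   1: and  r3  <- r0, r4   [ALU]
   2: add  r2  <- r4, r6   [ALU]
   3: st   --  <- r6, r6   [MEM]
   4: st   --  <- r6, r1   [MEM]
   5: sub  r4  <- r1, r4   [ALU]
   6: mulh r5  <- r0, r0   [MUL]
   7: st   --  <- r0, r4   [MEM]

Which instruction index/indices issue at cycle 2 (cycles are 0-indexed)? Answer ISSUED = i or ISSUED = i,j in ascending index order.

c0: i0 add.ALU  WAW r3
c1: i1,i2 and.ALU add.ALU  pair
c2: i3 st.MEM  no-port MEM/MEM
c3: i4,i5 st.MEM sub.ALU  pair
c4: i6 mulh.MUL  no-port MUL/MEM
c5: i7 st.MEM  tail

ISSUED = 3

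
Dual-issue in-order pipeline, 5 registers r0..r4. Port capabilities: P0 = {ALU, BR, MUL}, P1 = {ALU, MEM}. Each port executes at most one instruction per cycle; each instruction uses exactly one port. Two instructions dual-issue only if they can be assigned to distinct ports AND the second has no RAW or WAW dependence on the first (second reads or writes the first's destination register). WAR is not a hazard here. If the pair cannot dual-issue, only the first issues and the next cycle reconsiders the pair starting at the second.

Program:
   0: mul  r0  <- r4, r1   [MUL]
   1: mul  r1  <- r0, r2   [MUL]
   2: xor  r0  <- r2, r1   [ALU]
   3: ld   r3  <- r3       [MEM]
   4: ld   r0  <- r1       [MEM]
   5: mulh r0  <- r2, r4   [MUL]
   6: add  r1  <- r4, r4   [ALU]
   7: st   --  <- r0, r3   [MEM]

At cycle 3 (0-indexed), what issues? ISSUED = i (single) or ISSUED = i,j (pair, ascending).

[0] i0  mul.MUL  -- no-port MUL/MUL
[1] i1  mul.MUL  -- RAW r1
[2] i2,i3  xor.ALU;ld.MEM  -- pair
[3] i4  ld.MEM  -- WAW r0
[4] i5,i6  mulh.MUL;add.ALU  -- pair
[5] i7  st.MEM  -- tail

ISSUED = 4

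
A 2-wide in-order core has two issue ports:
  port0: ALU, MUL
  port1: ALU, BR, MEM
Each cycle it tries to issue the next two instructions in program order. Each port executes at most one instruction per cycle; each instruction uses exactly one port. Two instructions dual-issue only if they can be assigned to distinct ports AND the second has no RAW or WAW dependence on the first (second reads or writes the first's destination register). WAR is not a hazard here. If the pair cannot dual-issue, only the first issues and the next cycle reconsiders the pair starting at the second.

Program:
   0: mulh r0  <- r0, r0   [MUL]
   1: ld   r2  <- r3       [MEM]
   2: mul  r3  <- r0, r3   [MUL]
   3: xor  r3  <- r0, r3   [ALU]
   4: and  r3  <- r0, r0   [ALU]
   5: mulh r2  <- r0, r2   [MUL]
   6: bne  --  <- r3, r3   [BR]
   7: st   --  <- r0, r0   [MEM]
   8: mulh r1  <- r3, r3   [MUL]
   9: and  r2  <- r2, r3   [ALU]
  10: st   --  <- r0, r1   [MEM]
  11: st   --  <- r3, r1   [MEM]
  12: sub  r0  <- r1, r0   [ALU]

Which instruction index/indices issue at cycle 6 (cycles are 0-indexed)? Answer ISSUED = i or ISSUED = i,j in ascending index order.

#0 head=0: mulh.MUL/ld.MEM i0+i1 pair
#1 head=2: mul.MUL i2 RAW+WAW r3
#2 head=3: xor.ALU i3 WAW r3
#3 head=4: and.ALU/mulh.MUL i4+i5 pair
#4 head=6: bne.BR i6 no-port BR/MEM
#5 head=7: st.MEM/mulh.MUL i7+i8 pair
#6 head=9: and.ALU/st.MEM i9+i10 pair
#7 head=11: st.MEM/sub.ALU i11+i12 pair

ISSUED = 9,10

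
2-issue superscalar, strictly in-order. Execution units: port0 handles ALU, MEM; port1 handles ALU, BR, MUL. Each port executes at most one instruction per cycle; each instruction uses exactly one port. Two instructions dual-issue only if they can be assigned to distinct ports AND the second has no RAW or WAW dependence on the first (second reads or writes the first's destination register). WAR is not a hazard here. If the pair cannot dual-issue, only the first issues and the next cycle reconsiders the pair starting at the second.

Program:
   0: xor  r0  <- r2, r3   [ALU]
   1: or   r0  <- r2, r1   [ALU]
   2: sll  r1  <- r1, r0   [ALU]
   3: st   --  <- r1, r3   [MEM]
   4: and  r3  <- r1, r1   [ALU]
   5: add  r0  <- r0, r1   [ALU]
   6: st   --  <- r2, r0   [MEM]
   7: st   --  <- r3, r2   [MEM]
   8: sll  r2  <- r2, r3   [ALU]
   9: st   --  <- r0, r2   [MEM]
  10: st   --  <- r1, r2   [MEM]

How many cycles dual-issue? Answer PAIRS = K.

#0 head=0: xor i0 WAW r0
#1 head=1: or i1 RAW r0
#2 head=2: sll i2 RAW r1
#3 head=3: st/and i3/i4 2-wide
#4 head=5: add i5 RAW r0
#5 head=6: st i6 no-port MEM/MEM
#6 head=7: st/sll i7/i8 2-wide
#7 head=9: st i9 no-port MEM/MEM
#8 head=10: st i10 tail

PAIRS = 2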